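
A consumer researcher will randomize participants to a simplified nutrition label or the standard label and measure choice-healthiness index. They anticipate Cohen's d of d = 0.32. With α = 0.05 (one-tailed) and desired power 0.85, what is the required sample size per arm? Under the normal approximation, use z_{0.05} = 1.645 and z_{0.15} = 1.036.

For two independent groups with equal n: n = 2·((z_{α} + z_β) / d)².
z_{α} + z_β = 1.645 + 1.036 = 2.681.
n = 2 × (2.681 / 0.32)² = 2 × 8.378² = 2 × 70.19 = 140.4.
Round up to the next whole participant.

n = 141 per group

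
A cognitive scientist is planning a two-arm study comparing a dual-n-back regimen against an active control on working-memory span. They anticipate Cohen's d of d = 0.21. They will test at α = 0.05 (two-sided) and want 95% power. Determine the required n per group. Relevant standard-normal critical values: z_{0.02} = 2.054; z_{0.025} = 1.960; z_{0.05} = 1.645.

For two independent groups with equal n: n = 2·((z_{α/2} + z_β) / d)².
z_{α/2} + z_β = 1.960 + 1.645 = 3.605.
n = 2 × (3.605 / 0.21)² = 2 × 17.167² = 2 × 294.69 = 589.4.
Round up to the next whole participant.

n = 590 per group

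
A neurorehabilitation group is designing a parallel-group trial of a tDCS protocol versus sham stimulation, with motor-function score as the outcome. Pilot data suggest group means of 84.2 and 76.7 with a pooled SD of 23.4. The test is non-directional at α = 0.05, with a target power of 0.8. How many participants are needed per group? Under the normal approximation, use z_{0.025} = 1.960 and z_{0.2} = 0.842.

n = 153 per group

Cohen's d = |M₁ − M₂| / SD_pooled = |84.2 − 76.7| / 23.4 = 7.5 / 23.4 = 0.321.
For two independent groups with equal n: n = 2·((z_{α/2} + z_β) / d)².
z_{α/2} + z_β = 1.960 + 0.842 = 2.802.
n = 2 × (2.802 / 0.321)² = 2 × 8.729² = 2 × 76.19 = 152.4.
Round up to the next whole participant.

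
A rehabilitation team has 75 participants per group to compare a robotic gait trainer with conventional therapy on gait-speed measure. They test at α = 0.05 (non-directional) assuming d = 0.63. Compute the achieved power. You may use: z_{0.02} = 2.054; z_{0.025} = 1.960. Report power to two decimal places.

power ≈ 0.97

For two equal groups, power = Φ(d·√(n/2) − z_{α/2}).
d·√(n/2) = 0.63 × √(75/2) = 0.63 × 6.124 = 3.858.
z_β = 3.858 − 1.960 = 1.898.
Power = Φ(1.898) = 0.971.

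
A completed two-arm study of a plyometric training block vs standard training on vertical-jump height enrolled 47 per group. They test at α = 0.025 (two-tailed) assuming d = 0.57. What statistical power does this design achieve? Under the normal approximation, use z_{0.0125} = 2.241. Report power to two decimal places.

power ≈ 0.70

For two equal groups, power = Φ(d·√(n/2) − z_{α/2}).
d·√(n/2) = 0.57 × √(47/2) = 0.57 × 4.848 = 2.763.
z_β = 2.763 − 2.241 = 0.522.
Power = Φ(0.522) = 0.699.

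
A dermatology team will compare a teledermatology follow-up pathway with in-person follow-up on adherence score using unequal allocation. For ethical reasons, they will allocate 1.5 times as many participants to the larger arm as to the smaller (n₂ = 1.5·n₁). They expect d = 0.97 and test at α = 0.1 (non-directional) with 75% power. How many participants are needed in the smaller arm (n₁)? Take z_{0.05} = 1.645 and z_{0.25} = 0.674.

With allocation ratio k = n₂/n₁ = 1.5, Var(x̄₁−x̄₂) = σ²(1/n₁ + 1/(k·n₁)) = σ²·(k+1)/(k·n₁).
So n₁ = (1 + 1/k)·((z_{α/2} + z_β)/d)² = 1.667 × (2.319/0.97)².
n₁ = 1.667 × 5.72 = 9.5.
Round up: n₁ = 10, giving n₂ = 1.5 × 10 = 15.

n₁ = 10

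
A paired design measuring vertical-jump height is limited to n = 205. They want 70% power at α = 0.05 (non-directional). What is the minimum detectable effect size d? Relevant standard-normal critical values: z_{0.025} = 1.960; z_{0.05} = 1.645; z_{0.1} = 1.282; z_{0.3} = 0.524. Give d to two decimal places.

d_min ≈ 0.17

For a single sample (or paired design) of n = 205: d_min = (z_{α/2} + z_β)/√n.
z-sum = 1.960 + 0.524 = 2.484.
d_min = 2.484 / √205 = 2.484 / 14.318 = 0.173.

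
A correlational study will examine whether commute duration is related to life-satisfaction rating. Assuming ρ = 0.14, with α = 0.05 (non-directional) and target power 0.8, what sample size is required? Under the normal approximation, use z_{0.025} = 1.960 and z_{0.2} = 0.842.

Fisher's z: C = ½·ln((1+r)/(1−r)) = ½·ln(1.3256) = 0.1409.
n = ((z_{α/2} + z_β)/C)² + 3.
(1.960 + 0.842) / 0.1409 = 2.802 / 0.1409 = 19.886.
n = 19.886² + 3 = 395.47 + 3 = 398.5.
Round up.

n = 399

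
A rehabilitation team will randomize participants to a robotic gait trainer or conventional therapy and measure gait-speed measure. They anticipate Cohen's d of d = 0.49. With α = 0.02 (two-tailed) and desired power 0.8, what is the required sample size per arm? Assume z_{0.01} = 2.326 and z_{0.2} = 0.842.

For two independent groups with equal n: n = 2·((z_{α/2} + z_β) / d)².
z_{α/2} + z_β = 2.326 + 0.842 = 3.168.
n = 2 × (3.168 / 0.49)² = 2 × 6.465² = 2 × 41.80 = 83.6.
Round up to the next whole participant.

n = 84 per group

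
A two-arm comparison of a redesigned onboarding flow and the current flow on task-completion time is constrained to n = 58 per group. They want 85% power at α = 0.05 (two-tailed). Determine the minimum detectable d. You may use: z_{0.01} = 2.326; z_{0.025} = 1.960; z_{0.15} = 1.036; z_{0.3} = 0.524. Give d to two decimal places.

d_min ≈ 0.56

For two independent groups of n = 58 each: d_min = (z_{α/2} + z_β)·√(2/n).
z-sum = 1.960 + 1.036 = 2.996.
d_min = 2.996 × √(2/58) = 2.996 × 0.1857 = 0.556.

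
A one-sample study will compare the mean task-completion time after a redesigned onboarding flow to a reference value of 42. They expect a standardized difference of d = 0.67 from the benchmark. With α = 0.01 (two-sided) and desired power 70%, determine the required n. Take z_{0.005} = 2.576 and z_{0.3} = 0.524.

n = 22

For a one-sample test: n = ((z_{α/2} + z_β) / d)².
z_{α/2} + z_β = 2.576 + 0.524 = 3.100.
n = (3.100 / 0.67)² = 4.627² = 21.41.
Round up.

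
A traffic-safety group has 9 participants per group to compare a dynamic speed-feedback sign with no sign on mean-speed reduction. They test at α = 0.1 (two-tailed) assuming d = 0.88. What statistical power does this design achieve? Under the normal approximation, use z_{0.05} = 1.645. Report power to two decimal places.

power ≈ 0.59

For two equal groups, power = Φ(d·√(n/2) − z_{α/2}).
d·√(n/2) = 0.88 × √(9/2) = 0.88 × 2.121 = 1.867.
z_β = 1.867 − 1.645 = 0.222.
Power = Φ(0.222) = 0.588.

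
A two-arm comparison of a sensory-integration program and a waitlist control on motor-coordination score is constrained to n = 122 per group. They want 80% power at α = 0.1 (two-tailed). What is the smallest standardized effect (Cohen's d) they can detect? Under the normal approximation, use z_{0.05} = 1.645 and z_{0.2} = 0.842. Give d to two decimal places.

d_min ≈ 0.32

For two independent groups of n = 122 each: d_min = (z_{α/2} + z_β)·√(2/n).
z-sum = 1.645 + 0.842 = 2.487.
d_min = 2.487 × √(2/122) = 2.487 × 0.1280 = 0.318.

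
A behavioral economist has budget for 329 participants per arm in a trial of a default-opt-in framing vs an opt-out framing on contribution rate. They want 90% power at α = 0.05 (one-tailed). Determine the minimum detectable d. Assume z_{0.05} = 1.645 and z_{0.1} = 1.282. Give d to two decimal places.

d_min ≈ 0.23

For two independent groups of n = 329 each: d_min = (z_{α} + z_β)·√(2/n).
z-sum = 1.645 + 1.282 = 2.927.
d_min = 2.927 × √(2/329) = 2.927 × 0.0780 = 0.228.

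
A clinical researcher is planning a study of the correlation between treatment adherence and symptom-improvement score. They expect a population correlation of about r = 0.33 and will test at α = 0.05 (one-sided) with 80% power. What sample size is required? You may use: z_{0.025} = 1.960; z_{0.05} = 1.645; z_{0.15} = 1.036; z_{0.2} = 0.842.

n = 56

Fisher's z: C = ½·ln((1+r)/(1−r)) = ½·ln(1.9851) = 0.3428.
n = ((z_{α} + z_β)/C)² + 3.
(1.645 + 0.842) / 0.3428 = 2.487 / 0.3428 = 7.255.
n = 7.255² + 3 = 52.63 + 3 = 55.6.
Round up.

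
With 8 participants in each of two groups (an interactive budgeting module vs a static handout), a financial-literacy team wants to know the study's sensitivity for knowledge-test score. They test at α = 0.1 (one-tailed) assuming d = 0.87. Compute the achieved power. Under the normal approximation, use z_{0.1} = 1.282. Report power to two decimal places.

power ≈ 0.68

For two equal groups, power = Φ(d·√(n/2) − z_{α}).
d·√(n/2) = 0.87 × √(8/2) = 0.87 × 2.000 = 1.740.
z_β = 1.740 − 1.282 = 0.458.
Power = Φ(0.458) = 0.677.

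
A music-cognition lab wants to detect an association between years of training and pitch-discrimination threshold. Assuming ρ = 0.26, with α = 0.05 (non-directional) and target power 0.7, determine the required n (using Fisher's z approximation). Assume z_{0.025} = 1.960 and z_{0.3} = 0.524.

Fisher's z: C = ½·ln((1+r)/(1−r)) = ½·ln(1.7027) = 0.2661.
n = ((z_{α/2} + z_β)/C)² + 3.
(1.960 + 0.524) / 0.2661 = 2.484 / 0.2661 = 9.335.
n = 9.335² + 3 = 87.14 + 3 = 90.1.
Round up.

n = 91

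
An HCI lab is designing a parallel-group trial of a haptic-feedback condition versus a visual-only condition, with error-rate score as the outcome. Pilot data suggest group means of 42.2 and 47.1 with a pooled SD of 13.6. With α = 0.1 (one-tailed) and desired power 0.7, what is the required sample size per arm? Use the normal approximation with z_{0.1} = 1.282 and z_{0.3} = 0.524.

Cohen's d = |M₁ − M₂| / SD_pooled = |42.2 − 47.1| / 13.6 = 4.9 / 13.6 = 0.360.
For two independent groups with equal n: n = 2·((z_{α} + z_β) / d)².
z_{α} + z_β = 1.282 + 0.524 = 1.806.
n = 2 × (1.806 / 0.360)² = 2 × 5.017² = 2 × 25.17 = 50.3.
Round up to the next whole participant.

n = 51 per group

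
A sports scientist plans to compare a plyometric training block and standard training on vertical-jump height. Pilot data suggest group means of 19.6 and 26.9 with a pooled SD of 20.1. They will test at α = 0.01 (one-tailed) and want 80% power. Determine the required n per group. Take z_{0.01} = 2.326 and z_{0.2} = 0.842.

n = 153 per group

Cohen's d = |M₁ − M₂| / SD_pooled = |19.6 − 26.9| / 20.1 = 7.3 / 20.1 = 0.363.
For two independent groups with equal n: n = 2·((z_{α} + z_β) / d)².
z_{α} + z_β = 2.326 + 0.842 = 3.168.
n = 2 × (3.168 / 0.363)² = 2 × 8.727² = 2 × 76.17 = 152.3.
Round up to the next whole participant.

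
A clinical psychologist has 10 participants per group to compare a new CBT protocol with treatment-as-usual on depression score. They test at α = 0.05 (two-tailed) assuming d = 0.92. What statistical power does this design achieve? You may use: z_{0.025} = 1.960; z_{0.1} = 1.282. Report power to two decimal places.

power ≈ 0.54

For two equal groups, power = Φ(d·√(n/2) − z_{α/2}).
d·√(n/2) = 0.92 × √(10/2) = 0.92 × 2.236 = 2.057.
z_β = 2.057 − 1.960 = 0.097.
Power = Φ(0.097) = 0.539.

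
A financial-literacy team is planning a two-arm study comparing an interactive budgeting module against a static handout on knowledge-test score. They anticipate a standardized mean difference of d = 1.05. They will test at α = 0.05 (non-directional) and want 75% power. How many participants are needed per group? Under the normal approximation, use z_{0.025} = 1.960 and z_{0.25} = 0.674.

n = 13 per group

For two independent groups with equal n: n = 2·((z_{α/2} + z_β) / d)².
z_{α/2} + z_β = 1.960 + 0.674 = 2.634.
n = 2 × (2.634 / 1.05)² = 2 × 2.509² = 2 × 6.29 = 12.6.
Round up to the next whole participant.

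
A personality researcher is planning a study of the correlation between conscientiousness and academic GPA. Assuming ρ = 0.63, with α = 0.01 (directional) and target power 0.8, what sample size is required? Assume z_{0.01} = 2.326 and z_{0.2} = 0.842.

Fisher's z: C = ½·ln((1+r)/(1−r)) = ½·ln(4.4054) = 0.7414.
n = ((z_{α} + z_β)/C)² + 3.
(2.326 + 0.842) / 0.7414 = 3.168 / 0.7414 = 4.273.
n = 4.273² + 3 = 18.26 + 3 = 21.3.
Round up.

n = 22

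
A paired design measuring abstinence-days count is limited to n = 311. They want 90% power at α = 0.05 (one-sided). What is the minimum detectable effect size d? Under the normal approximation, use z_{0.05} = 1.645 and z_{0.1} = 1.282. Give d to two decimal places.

d_min ≈ 0.17

For a single sample (or paired design) of n = 311: d_min = (z_{α} + z_β)/√n.
z-sum = 1.645 + 1.282 = 2.927.
d_min = 2.927 / √311 = 2.927 / 17.635 = 0.166.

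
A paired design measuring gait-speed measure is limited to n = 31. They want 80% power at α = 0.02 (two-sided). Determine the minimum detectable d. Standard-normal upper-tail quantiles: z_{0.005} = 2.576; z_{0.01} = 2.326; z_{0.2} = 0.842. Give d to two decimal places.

For a single sample (or paired design) of n = 31: d_min = (z_{α/2} + z_β)/√n.
z-sum = 2.326 + 0.842 = 3.168.
d_min = 3.168 / √31 = 3.168 / 5.568 = 0.569.

d_min ≈ 0.57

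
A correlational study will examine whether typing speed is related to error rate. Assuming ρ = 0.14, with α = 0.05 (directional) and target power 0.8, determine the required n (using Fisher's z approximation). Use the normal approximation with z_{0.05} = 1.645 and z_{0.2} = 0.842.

Fisher's z: C = ½·ln((1+r)/(1−r)) = ½·ln(1.3256) = 0.1409.
n = ((z_{α} + z_β)/C)² + 3.
(1.645 + 0.842) / 0.1409 = 2.487 / 0.1409 = 17.651.
n = 17.651² + 3 = 311.55 + 3 = 314.6.
Round up.

n = 315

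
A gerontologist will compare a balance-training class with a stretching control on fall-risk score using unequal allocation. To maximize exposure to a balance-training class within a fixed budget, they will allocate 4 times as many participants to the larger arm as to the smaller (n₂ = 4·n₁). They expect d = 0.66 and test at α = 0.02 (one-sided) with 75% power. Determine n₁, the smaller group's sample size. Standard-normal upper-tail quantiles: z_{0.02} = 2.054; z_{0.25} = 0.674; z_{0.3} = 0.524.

With allocation ratio k = n₂/n₁ = 4, Var(x̄₁−x̄₂) = σ²(1/n₁ + 1/(k·n₁)) = σ²·(k+1)/(k·n₁).
So n₁ = (1 + 1/k)·((z_{α} + z_β)/d)² = 1.250 × (2.728/0.66)².
n₁ = 1.250 × 17.08 = 21.4.
Round up: n₁ = 22, giving n₂ = 4 × 22 = 88.

n₁ = 22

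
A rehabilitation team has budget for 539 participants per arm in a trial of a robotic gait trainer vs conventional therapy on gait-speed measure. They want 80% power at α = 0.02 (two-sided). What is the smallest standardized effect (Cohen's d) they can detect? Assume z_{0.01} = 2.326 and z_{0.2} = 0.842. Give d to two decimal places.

d_min ≈ 0.19

For two independent groups of n = 539 each: d_min = (z_{α/2} + z_β)·√(2/n).
z-sum = 2.326 + 0.842 = 3.168.
d_min = 3.168 × √(2/539) = 3.168 × 0.0609 = 0.193.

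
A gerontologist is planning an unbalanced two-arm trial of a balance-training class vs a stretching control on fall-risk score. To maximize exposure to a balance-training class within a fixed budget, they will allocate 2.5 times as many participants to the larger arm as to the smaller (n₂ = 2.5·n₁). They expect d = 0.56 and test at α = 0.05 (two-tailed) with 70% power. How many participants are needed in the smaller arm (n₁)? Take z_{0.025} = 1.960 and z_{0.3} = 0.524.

n₁ = 28

With allocation ratio k = n₂/n₁ = 2.5, Var(x̄₁−x̄₂) = σ²(1/n₁ + 1/(k·n₁)) = σ²·(k+1)/(k·n₁).
So n₁ = (1 + 1/k)·((z_{α/2} + z_β)/d)² = 1.400 × (2.484/0.56)².
n₁ = 1.400 × 19.68 = 27.5.
Round up: n₁ = 28, giving n₂ = 2.5 × 28 = 70.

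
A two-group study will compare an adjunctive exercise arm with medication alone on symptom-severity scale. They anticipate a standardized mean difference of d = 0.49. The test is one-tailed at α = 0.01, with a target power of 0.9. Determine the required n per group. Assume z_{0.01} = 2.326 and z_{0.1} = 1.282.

n = 109 per group

For two independent groups with equal n: n = 2·((z_{α} + z_β) / d)².
z_{α} + z_β = 2.326 + 1.282 = 3.608.
n = 2 × (3.608 / 0.49)² = 2 × 7.363² = 2 × 54.22 = 108.4.
Round up to the next whole participant.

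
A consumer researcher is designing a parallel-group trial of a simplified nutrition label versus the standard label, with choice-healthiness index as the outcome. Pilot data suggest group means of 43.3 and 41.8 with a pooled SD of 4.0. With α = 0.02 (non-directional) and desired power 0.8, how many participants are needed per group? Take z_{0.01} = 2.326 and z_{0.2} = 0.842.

n = 143 per group

Cohen's d = |M₁ − M₂| / SD_pooled = |43.3 − 41.8| / 4.0 = 1.5 / 4.0 = 0.375.
For two independent groups with equal n: n = 2·((z_{α/2} + z_β) / d)².
z_{α/2} + z_β = 2.326 + 0.842 = 3.168.
n = 2 × (3.168 / 0.375)² = 2 × 8.448² = 2 × 71.37 = 142.7.
Round up to the next whole participant.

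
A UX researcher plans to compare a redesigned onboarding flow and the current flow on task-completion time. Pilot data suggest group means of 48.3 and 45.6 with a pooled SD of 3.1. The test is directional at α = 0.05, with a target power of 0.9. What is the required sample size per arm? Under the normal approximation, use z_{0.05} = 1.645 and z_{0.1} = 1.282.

n = 23 per group

Cohen's d = |M₁ − M₂| / SD_pooled = |48.3 − 45.6| / 3.1 = 2.7 / 3.1 = 0.871.
For two independent groups with equal n: n = 2·((z_{α} + z_β) / d)².
z_{α} + z_β = 1.645 + 1.282 = 2.927.
n = 2 × (2.927 / 0.871)² = 2 × 3.361² = 2 × 11.29 = 22.6.
Round up to the next whole participant.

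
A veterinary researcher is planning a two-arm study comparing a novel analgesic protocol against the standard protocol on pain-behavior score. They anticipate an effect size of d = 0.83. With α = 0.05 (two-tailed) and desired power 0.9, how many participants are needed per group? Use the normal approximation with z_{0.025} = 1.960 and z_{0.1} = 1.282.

For two independent groups with equal n: n = 2·((z_{α/2} + z_β) / d)².
z_{α/2} + z_β = 1.960 + 1.282 = 3.242.
n = 2 × (3.242 / 0.83)² = 2 × 3.906² = 2 × 15.26 = 30.5.
Round up to the next whole participant.

n = 31 per group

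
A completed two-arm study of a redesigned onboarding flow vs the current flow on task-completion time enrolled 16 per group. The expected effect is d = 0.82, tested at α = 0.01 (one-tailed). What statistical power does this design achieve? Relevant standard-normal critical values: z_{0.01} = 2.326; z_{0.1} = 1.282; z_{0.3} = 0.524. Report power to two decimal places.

power ≈ 0.50

For two equal groups, power = Φ(d·√(n/2) − z_{α}).
d·√(n/2) = 0.82 × √(16/2) = 0.82 × 2.828 = 2.319.
z_β = 2.319 − 2.326 = -0.007.
Power = Φ(-0.007) = 0.497.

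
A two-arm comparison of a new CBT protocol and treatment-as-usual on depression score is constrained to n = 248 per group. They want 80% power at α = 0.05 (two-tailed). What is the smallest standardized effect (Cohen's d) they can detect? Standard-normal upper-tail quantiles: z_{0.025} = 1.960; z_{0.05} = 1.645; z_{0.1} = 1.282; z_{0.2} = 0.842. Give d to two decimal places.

For two independent groups of n = 248 each: d_min = (z_{α/2} + z_β)·√(2/n).
z-sum = 1.960 + 0.842 = 2.802.
d_min = 2.802 × √(2/248) = 2.802 × 0.0898 = 0.252.

d_min ≈ 0.25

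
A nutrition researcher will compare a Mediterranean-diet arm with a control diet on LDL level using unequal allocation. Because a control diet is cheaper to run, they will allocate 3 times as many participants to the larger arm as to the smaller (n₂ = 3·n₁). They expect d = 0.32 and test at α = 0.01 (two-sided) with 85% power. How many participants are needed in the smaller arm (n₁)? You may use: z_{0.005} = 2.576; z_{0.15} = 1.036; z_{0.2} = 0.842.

With allocation ratio k = n₂/n₁ = 3, Var(x̄₁−x̄₂) = σ²(1/n₁ + 1/(k·n₁)) = σ²·(k+1)/(k·n₁).
So n₁ = (1 + 1/k)·((z_{α/2} + z_β)/d)² = 1.333 × (3.612/0.32)².
n₁ = 1.333 × 127.41 = 169.9.
Round up: n₁ = 170, giving n₂ = 3 × 170 = 510.

n₁ = 170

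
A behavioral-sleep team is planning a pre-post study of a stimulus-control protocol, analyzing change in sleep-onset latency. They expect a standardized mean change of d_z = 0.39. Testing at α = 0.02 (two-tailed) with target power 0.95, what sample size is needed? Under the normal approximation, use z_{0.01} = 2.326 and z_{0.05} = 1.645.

For a paired (one-sample on differences) test: n = ((z_{α/2} + z_β) / d)².
z_{α/2} + z_β = 2.326 + 1.645 = 3.971.
n = (3.971 / 0.39)² = 10.182² = 103.67.
Round up.

n = 104 pairs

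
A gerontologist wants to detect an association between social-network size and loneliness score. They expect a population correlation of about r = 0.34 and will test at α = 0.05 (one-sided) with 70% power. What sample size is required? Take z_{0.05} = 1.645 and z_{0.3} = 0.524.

Fisher's z: C = ½·ln((1+r)/(1−r)) = ½·ln(2.0303) = 0.3541.
n = ((z_{α} + z_β)/C)² + 3.
(1.645 + 0.524) / 0.3541 = 2.169 / 0.3541 = 6.125.
n = 6.125² + 3 = 37.52 + 3 = 40.5.
Round up.

n = 41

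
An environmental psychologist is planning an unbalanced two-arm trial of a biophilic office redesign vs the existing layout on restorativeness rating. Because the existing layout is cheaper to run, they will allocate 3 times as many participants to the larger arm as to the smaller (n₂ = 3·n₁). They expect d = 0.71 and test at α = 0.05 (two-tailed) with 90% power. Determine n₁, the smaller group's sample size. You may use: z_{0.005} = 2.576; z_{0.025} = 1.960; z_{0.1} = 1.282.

n₁ = 28

With allocation ratio k = n₂/n₁ = 3, Var(x̄₁−x̄₂) = σ²(1/n₁ + 1/(k·n₁)) = σ²·(k+1)/(k·n₁).
So n₁ = (1 + 1/k)·((z_{α/2} + z_β)/d)² = 1.333 × (3.242/0.71)².
n₁ = 1.333 × 20.85 = 27.8.
Round up: n₁ = 28, giving n₂ = 3 × 28 = 84.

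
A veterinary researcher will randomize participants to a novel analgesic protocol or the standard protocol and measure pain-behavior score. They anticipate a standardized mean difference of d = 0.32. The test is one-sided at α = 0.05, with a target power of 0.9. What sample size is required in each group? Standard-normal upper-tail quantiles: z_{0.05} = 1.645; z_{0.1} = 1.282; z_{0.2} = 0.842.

n = 168 per group

For two independent groups with equal n: n = 2·((z_{α} + z_β) / d)².
z_{α} + z_β = 1.645 + 1.282 = 2.927.
n = 2 × (2.927 / 0.32)² = 2 × 9.147² = 2 × 83.67 = 167.3.
Round up to the next whole participant.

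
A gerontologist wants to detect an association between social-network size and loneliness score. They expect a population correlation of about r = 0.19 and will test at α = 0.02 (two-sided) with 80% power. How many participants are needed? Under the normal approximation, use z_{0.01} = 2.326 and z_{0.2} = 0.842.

n = 275

Fisher's z: C = ½·ln((1+r)/(1−r)) = ½·ln(1.4691) = 0.1923.
n = ((z_{α/2} + z_β)/C)² + 3.
(2.326 + 0.842) / 0.1923 = 3.168 / 0.1923 = 16.474.
n = 16.474² + 3 = 271.40 + 3 = 274.4.
Round up.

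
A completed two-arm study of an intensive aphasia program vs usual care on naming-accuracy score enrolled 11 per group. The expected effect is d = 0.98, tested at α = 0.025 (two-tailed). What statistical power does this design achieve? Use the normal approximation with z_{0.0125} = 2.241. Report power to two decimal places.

power ≈ 0.52

For two equal groups, power = Φ(d·√(n/2) − z_{α/2}).
d·√(n/2) = 0.98 × √(11/2) = 0.98 × 2.345 = 2.298.
z_β = 2.298 − 2.241 = 0.057.
Power = Φ(0.057) = 0.523.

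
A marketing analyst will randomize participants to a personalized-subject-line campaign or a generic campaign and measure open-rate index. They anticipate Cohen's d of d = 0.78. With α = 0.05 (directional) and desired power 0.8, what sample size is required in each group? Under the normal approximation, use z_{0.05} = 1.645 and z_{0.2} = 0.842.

n = 21 per group

For two independent groups with equal n: n = 2·((z_{α} + z_β) / d)².
z_{α} + z_β = 1.645 + 0.842 = 2.487.
n = 2 × (2.487 / 0.78)² = 2 × 3.188² = 2 × 10.17 = 20.3.
Round up to the next whole participant.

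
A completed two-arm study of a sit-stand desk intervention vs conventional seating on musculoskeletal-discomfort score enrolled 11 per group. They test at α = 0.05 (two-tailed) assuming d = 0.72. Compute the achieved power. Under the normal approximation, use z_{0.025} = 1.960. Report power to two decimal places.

power ≈ 0.39

For two equal groups, power = Φ(d·√(n/2) − z_{α/2}).
d·√(n/2) = 0.72 × √(11/2) = 0.72 × 2.345 = 1.689.
z_β = 1.689 − 1.960 = -0.271.
Power = Φ(-0.271) = 0.393.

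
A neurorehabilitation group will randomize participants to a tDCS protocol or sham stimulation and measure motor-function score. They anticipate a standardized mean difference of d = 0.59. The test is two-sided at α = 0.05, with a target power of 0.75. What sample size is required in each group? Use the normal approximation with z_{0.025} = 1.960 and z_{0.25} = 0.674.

For two independent groups with equal n: n = 2·((z_{α/2} + z_β) / d)².
z_{α/2} + z_β = 1.960 + 0.674 = 2.634.
n = 2 × (2.634 / 0.59)² = 2 × 4.464² = 2 × 19.93 = 39.9.
Round up to the next whole participant.

n = 40 per group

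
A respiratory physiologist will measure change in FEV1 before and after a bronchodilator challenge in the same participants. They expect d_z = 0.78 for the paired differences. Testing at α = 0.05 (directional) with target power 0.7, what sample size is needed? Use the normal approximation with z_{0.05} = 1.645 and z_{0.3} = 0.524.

n = 8 pairs

For a paired (one-sample on differences) test: n = ((z_{α} + z_β) / d)².
z_{α} + z_β = 1.645 + 0.524 = 2.169.
n = (2.169 / 0.78)² = 2.781² = 7.73.
Round up.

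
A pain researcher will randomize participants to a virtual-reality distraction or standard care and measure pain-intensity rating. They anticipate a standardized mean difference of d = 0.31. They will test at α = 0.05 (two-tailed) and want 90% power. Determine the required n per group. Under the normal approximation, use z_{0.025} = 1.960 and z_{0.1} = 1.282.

For two independent groups with equal n: n = 2·((z_{α/2} + z_β) / d)².
z_{α/2} + z_β = 1.960 + 1.282 = 3.242.
n = 2 × (3.242 / 0.31)² = 2 × 10.458² = 2 × 109.37 = 218.7.
Round up to the next whole participant.

n = 219 per group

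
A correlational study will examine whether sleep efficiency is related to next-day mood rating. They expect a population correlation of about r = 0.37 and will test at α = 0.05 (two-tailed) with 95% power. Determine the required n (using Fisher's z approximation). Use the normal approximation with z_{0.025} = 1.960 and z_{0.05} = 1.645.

Fisher's z: C = ½·ln((1+r)/(1−r)) = ½·ln(2.1746) = 0.3884.
n = ((z_{α/2} + z_β)/C)² + 3.
(1.960 + 1.645) / 0.3884 = 3.605 / 0.3884 = 9.282.
n = 9.282² + 3 = 86.15 + 3 = 89.1.
Round up.

n = 90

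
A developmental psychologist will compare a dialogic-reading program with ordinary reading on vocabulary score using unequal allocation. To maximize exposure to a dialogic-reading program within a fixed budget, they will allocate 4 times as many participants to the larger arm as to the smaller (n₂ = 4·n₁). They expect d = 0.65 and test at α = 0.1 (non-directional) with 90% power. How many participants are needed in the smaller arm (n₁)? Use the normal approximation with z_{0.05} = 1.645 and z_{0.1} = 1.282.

With allocation ratio k = n₂/n₁ = 4, Var(x̄₁−x̄₂) = σ²(1/n₁ + 1/(k·n₁)) = σ²·(k+1)/(k·n₁).
So n₁ = (1 + 1/k)·((z_{α/2} + z_β)/d)² = 1.250 × (2.927/0.65)².
n₁ = 1.250 × 20.28 = 25.3.
Round up: n₁ = 26, giving n₂ = 4 × 26 = 104.

n₁ = 26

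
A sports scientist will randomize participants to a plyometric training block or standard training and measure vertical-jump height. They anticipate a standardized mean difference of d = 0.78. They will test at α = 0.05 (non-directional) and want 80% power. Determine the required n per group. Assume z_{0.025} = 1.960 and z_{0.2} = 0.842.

n = 26 per group

For two independent groups with equal n: n = 2·((z_{α/2} + z_β) / d)².
z_{α/2} + z_β = 1.960 + 0.842 = 2.802.
n = 2 × (2.802 / 0.78)² = 2 × 3.592² = 2 × 12.90 = 25.8.
Round up to the next whole participant.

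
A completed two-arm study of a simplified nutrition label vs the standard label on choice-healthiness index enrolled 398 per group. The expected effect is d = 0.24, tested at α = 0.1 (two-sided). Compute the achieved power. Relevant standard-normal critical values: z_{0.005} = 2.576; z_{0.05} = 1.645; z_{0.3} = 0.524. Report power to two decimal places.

For two equal groups, power = Φ(d·√(n/2) − z_{α/2}).
d·√(n/2) = 0.24 × √(398/2) = 0.24 × 14.107 = 3.386.
z_β = 3.386 − 1.645 = 1.741.
Power = Φ(1.741) = 0.959.

power ≈ 0.96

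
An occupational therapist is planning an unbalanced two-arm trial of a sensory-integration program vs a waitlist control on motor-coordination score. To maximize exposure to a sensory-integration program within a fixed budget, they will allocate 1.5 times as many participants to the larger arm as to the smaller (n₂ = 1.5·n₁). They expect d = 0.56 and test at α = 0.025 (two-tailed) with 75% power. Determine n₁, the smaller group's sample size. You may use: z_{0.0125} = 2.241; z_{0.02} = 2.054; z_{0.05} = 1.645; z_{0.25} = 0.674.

n₁ = 46

With allocation ratio k = n₂/n₁ = 1.5, Var(x̄₁−x̄₂) = σ²(1/n₁ + 1/(k·n₁)) = σ²·(k+1)/(k·n₁).
So n₁ = (1 + 1/k)·((z_{α/2} + z_β)/d)² = 1.667 × (2.915/0.56)².
n₁ = 1.667 × 27.10 = 45.2.
Round up: n₁ = 46, giving n₂ = 1.5 × 46 = 69.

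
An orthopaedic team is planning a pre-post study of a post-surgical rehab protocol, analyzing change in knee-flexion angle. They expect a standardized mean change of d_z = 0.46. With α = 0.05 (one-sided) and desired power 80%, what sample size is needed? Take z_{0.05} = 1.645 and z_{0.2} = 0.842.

For a paired (one-sample on differences) test: n = ((z_{α} + z_β) / d)².
z_{α} + z_β = 1.645 + 0.842 = 2.487.
n = (2.487 / 0.46)² = 5.407² = 29.23.
Round up.

n = 30 pairs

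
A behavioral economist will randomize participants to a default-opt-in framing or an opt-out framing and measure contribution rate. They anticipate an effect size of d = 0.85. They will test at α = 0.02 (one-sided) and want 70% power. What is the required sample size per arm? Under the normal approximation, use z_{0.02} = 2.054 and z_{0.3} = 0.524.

n = 19 per group

For two independent groups with equal n: n = 2·((z_{α} + z_β) / d)².
z_{α} + z_β = 2.054 + 0.524 = 2.578.
n = 2 × (2.578 / 0.85)² = 2 × 3.033² = 2 × 9.20 = 18.4.
Round up to the next whole participant.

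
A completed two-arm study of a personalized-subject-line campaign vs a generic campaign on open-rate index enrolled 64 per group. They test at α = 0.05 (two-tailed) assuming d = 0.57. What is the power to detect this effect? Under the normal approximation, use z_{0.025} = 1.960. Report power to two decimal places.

For two equal groups, power = Φ(d·√(n/2) − z_{α/2}).
d·√(n/2) = 0.57 × √(64/2) = 0.57 × 5.657 = 3.224.
z_β = 3.224 − 1.960 = 1.264.
Power = Φ(1.264) = 0.897.

power ≈ 0.90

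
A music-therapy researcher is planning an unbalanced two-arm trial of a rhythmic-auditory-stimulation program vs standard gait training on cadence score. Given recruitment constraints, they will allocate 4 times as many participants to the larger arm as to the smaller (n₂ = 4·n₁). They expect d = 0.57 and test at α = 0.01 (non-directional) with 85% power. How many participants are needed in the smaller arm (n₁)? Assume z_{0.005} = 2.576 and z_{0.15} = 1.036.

n₁ = 51

With allocation ratio k = n₂/n₁ = 4, Var(x̄₁−x̄₂) = σ²(1/n₁ + 1/(k·n₁)) = σ²·(k+1)/(k·n₁).
So n₁ = (1 + 1/k)·((z_{α/2} + z_β)/d)² = 1.250 × (3.612/0.57)².
n₁ = 1.250 × 40.16 = 50.2.
Round up: n₁ = 51, giving n₂ = 4 × 51 = 204.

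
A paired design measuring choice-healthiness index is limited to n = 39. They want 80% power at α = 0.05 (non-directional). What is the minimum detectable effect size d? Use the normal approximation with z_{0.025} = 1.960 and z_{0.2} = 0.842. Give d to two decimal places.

d_min ≈ 0.45

For a single sample (or paired design) of n = 39: d_min = (z_{α/2} + z_β)/√n.
z-sum = 1.960 + 0.842 = 2.802.
d_min = 2.802 / √39 = 2.802 / 6.245 = 0.449.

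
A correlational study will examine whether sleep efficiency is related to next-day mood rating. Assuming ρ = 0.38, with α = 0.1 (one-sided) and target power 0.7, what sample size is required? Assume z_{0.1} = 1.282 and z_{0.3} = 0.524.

n = 24

Fisher's z: C = ½·ln((1+r)/(1−r)) = ½·ln(2.2258) = 0.4001.
n = ((z_{α} + z_β)/C)² + 3.
(1.282 + 0.524) / 0.4001 = 1.806 / 0.4001 = 4.514.
n = 4.514² + 3 = 20.38 + 3 = 23.4.
Round up.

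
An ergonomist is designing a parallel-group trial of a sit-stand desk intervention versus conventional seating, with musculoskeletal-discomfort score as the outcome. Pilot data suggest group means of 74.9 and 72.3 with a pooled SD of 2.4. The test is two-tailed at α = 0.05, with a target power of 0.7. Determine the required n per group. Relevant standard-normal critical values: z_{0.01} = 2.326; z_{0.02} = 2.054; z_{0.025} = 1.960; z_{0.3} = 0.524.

n = 11 per group

Cohen's d = |M₁ − M₂| / SD_pooled = |74.9 − 72.3| / 2.4 = 2.6 / 2.4 = 1.083.
For two independent groups with equal n: n = 2·((z_{α/2} + z_β) / d)².
z_{α/2} + z_β = 1.960 + 0.524 = 2.484.
n = 2 × (2.484 / 1.083)² = 2 × 2.294² = 2 × 5.26 = 10.5.
Round up to the next whole participant.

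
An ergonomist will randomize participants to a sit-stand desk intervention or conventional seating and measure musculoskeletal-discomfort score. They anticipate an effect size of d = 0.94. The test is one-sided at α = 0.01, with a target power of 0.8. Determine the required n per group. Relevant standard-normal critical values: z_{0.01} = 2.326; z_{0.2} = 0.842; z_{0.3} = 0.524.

n = 23 per group

For two independent groups with equal n: n = 2·((z_{α} + z_β) / d)².
z_{α} + z_β = 2.326 + 0.842 = 3.168.
n = 2 × (3.168 / 0.94)² = 2 × 3.370² = 2 × 11.36 = 22.7.
Round up to the next whole participant.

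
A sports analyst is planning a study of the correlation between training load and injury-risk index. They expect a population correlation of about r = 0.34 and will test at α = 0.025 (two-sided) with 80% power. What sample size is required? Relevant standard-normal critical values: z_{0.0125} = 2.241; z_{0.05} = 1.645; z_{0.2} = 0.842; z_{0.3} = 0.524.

Fisher's z: C = ½·ln((1+r)/(1−r)) = ½·ln(2.0303) = 0.3541.
n = ((z_{α/2} + z_β)/C)² + 3.
(2.241 + 0.842) / 0.3541 = 3.083 / 0.3541 = 8.707.
n = 8.707² + 3 = 75.80 + 3 = 78.8.
Round up.

n = 79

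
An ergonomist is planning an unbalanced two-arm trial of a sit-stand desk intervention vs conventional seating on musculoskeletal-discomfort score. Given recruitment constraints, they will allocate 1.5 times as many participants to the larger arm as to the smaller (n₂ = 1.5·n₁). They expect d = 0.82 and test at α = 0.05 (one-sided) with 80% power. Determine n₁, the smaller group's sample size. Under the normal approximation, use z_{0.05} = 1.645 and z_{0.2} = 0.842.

With allocation ratio k = n₂/n₁ = 1.5, Var(x̄₁−x̄₂) = σ²(1/n₁ + 1/(k·n₁)) = σ²·(k+1)/(k·n₁).
So n₁ = (1 + 1/k)·((z_{α} + z_β)/d)² = 1.667 × (2.487/0.82)².
n₁ = 1.667 × 9.20 = 15.3.
Round up: n₁ = 16, giving n₂ = 1.5 × 16 = 24.

n₁ = 16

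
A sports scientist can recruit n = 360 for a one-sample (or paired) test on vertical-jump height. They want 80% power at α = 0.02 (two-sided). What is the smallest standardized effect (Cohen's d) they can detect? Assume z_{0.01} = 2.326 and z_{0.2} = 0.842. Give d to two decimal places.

For a single sample (or paired design) of n = 360: d_min = (z_{α/2} + z_β)/√n.
z-sum = 2.326 + 0.842 = 3.168.
d_min = 3.168 / √360 = 3.168 / 18.974 = 0.167.

d_min ≈ 0.17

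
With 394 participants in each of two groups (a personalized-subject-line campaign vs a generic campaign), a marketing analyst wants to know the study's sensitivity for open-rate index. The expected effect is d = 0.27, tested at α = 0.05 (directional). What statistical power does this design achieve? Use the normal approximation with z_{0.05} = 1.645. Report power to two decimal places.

power ≈ 0.98

For two equal groups, power = Φ(d·√(n/2) − z_{α}).
d·√(n/2) = 0.27 × √(394/2) = 0.27 × 14.036 = 3.790.
z_β = 3.790 − 1.645 = 2.145.
Power = Φ(2.145) = 0.984.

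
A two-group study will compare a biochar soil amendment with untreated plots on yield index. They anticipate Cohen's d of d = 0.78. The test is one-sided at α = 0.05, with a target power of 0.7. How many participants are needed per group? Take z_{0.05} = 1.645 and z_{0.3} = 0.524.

For two independent groups with equal n: n = 2·((z_{α} + z_β) / d)².
z_{α} + z_β = 1.645 + 0.524 = 2.169.
n = 2 × (2.169 / 0.78)² = 2 × 2.781² = 2 × 7.73 = 15.5.
Round up to the next whole participant.

n = 16 per group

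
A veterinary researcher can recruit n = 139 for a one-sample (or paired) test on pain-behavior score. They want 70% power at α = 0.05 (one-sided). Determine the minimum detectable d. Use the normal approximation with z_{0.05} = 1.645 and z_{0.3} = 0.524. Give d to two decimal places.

d_min ≈ 0.18

For a single sample (or paired design) of n = 139: d_min = (z_{α} + z_β)/√n.
z-sum = 1.645 + 0.524 = 2.169.
d_min = 2.169 / √139 = 2.169 / 11.790 = 0.184.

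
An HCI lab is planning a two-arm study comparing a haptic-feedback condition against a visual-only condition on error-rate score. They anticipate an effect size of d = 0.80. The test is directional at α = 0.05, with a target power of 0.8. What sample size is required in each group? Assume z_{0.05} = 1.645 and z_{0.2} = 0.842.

n = 20 per group

For two independent groups with equal n: n = 2·((z_{α} + z_β) / d)².
z_{α} + z_β = 1.645 + 0.842 = 2.487.
n = 2 × (2.487 / 0.80)² = 2 × 3.109² = 2 × 9.66 = 19.3.
Round up to the next whole participant.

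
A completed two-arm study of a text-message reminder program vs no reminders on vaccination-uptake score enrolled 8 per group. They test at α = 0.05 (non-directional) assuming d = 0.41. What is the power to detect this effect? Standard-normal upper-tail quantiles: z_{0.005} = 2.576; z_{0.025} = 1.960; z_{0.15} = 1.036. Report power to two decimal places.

power ≈ 0.13

For two equal groups, power = Φ(d·√(n/2) − z_{α/2}).
d·√(n/2) = 0.41 × √(8/2) = 0.41 × 2.000 = 0.820.
z_β = 0.820 − 1.960 = -1.140.
Power = Φ(-1.140) = 0.127.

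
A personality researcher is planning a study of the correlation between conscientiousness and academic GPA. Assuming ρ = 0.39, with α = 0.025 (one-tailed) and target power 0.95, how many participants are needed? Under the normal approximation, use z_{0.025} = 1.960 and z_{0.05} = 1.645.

n = 80

Fisher's z: C = ½·ln((1+r)/(1−r)) = ½·ln(2.2787) = 0.4118.
n = ((z_{α} + z_β)/C)² + 3.
(1.960 + 1.645) / 0.4118 = 3.605 / 0.4118 = 8.754.
n = 8.754² + 3 = 76.64 + 3 = 79.6.
Round up.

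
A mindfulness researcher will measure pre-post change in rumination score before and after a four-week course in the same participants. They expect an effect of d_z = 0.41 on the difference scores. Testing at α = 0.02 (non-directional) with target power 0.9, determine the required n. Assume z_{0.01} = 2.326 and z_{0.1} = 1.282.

n = 78 pairs

For a paired (one-sample on differences) test: n = ((z_{α/2} + z_β) / d)².
z_{α/2} + z_β = 2.326 + 1.282 = 3.608.
n = (3.608 / 0.41)² = 8.800² = 77.44.
Round up.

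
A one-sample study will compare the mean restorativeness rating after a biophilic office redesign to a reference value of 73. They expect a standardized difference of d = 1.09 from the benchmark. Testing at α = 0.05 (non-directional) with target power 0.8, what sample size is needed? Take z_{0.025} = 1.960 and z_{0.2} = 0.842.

n = 7

For a one-sample test: n = ((z_{α/2} + z_β) / d)².
z_{α/2} + z_β = 1.960 + 0.842 = 2.802.
n = (2.802 / 1.09)² = 2.571² = 6.61.
Round up.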